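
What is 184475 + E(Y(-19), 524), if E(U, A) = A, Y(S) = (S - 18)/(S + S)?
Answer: 184999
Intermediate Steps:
Y(S) = (-18 + S)/(2*S) (Y(S) = (-18 + S)/((2*S)) = (-18 + S)*(1/(2*S)) = (-18 + S)/(2*S))
184475 + E(Y(-19), 524) = 184475 + 524 = 184999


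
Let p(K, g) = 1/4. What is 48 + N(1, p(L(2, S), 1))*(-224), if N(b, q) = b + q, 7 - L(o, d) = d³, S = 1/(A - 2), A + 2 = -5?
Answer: -232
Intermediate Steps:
A = -7 (A = -2 - 5 = -7)
S = -⅑ (S = 1/(-7 - 2) = 1/(-9) = -⅑ ≈ -0.11111)
L(o, d) = 7 - d³
p(K, g) = ¼ (p(K, g) = 1*(¼) = ¼)
48 + N(1, p(L(2, S), 1))*(-224) = 48 + (1 + ¼)*(-224) = 48 + (5/4)*(-224) = 48 - 280 = -232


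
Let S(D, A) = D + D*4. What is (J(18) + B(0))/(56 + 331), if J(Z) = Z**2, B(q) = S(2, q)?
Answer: 334/387 ≈ 0.86305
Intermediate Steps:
S(D, A) = 5*D (S(D, A) = D + 4*D = 5*D)
B(q) = 10 (B(q) = 5*2 = 10)
(J(18) + B(0))/(56 + 331) = (18**2 + 10)/(56 + 331) = (324 + 10)/387 = 334*(1/387) = 334/387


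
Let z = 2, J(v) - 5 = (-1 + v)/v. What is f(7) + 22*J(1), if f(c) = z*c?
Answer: 124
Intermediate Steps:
J(v) = 5 + (-1 + v)/v
f(c) = 2*c
f(7) + 22*J(1) = 2*7 + 22*(6 - 1/1) = 14 + 22*(6 - 1*1) = 14 + 22*(6 - 1) = 14 + 22*5 = 14 + 110 = 124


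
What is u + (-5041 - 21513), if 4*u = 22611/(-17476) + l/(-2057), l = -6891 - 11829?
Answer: -224587420507/8458384 ≈ -26552.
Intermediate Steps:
l = -18720
u = 16508229/8458384 (u = (22611/(-17476) - 18720/(-2057))/4 = (22611*(-1/17476) - 18720*(-1/2057))/4 = (-22611/17476 + 18720/2057)/4 = (¼)*(16508229/2114596) = 16508229/8458384 ≈ 1.9517)
u + (-5041 - 21513) = 16508229/8458384 + (-5041 - 21513) = 16508229/8458384 - 26554 = -224587420507/8458384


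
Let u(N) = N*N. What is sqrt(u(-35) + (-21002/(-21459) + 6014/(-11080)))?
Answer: sqrt(4329812652926307405)/59441430 ≈ 35.006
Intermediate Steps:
u(N) = N**2
sqrt(u(-35) + (-21002/(-21459) + 6014/(-11080))) = sqrt((-35)**2 + (-21002/(-21459) + 6014/(-11080))) = sqrt(1225 + (-21002*(-1/21459) + 6014*(-1/11080))) = sqrt(1225 + (21002/21459 - 3007/5540)) = sqrt(1225 + 51823867/118882860) = sqrt(145683327367/118882860) = sqrt(4329812652926307405)/59441430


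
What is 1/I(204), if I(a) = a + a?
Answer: 1/408 ≈ 0.0024510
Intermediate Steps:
I(a) = 2*a
1/I(204) = 1/(2*204) = 1/408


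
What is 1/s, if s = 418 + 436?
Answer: 1/854 ≈ 0.0011710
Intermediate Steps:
s = 854
1/s = 1/854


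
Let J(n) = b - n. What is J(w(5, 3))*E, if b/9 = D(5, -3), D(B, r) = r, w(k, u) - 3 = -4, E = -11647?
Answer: 302822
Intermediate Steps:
w(k, u) = -1 (w(k, u) = 3 - 4 = -1)
b = -27 (b = 9*(-3) = -27)
J(n) = -27 - n
J(w(5, 3))*E = (-27 - 1*(-1))*(-11647) = (-27 + 1)*(-11647) = -26*(-11647) = 302822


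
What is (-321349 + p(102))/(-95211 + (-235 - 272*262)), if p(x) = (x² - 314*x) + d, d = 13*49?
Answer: 57056/27785 ≈ 2.0535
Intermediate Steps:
d = 637
p(x) = 637 + x² - 314*x (p(x) = (x² - 314*x) + 637 = 637 + x² - 314*x)
(-321349 + p(102))/(-95211 + (-235 - 272*262)) = (-321349 + (637 + 102² - 314*102))/(-95211 + (-235 - 272*262)) = (-321349 + (637 + 10404 - 32028))/(-95211 + (-235 - 71264)) = (-321349 - 20987)/(-95211 - 71499) = -342336/(-166710) = -342336*(-1/166710) = 57056/27785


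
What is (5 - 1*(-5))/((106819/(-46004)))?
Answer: -460040/106819 ≈ -4.3067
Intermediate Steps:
(5 - 1*(-5))/((106819/(-46004))) = (5 + 5)/((106819*(-1/46004))) = 10/(-106819/46004) = -46004/106819*10 = -460040/106819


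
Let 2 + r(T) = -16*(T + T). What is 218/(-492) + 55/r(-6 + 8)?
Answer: -157/123 ≈ -1.2764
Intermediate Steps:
r(T) = -2 - 32*T (r(T) = -2 - 16*(T + T) = -2 - 32*T)
218/(-492) + 55/r(-6 + 8) = 218/(-492) + 55/(-2 - 32*(-6 + 8)) = 218*(-1/492) + 55/(-2 - 32*2) = -109/246 + 55/(-2 - 64) = -109/246 + 55/(-66) = -109/246 + 55*(-1/66) = -109/246 - ⅚ = -157/123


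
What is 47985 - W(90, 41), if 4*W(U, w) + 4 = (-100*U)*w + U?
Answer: 280427/2 ≈ 1.4021e+5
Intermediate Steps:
W(U, w) = -1 + U/4 - 25*U*w (W(U, w) = -1 + ((-100*U)*w + U)/4 = -1 + (-100*U*w + U)/4 = -1 + (U - 100*U*w)/4 = -1 + (U/4 - 25*U*w) = -1 + U/4 - 25*U*w)
47985 - W(90, 41) = 47985 - (-1 + (¼)*90 - 25*90*41) = 47985 - (-1 + 45/2 - 92250) = 47985 - 1*(-184457/2) = 47985 + 184457/2 = 280427/2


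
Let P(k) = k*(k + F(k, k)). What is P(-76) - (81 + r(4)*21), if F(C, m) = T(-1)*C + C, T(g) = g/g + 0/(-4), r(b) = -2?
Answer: 17289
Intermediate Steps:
T(g) = 1 (T(g) = 1 + 0*(-¼) = 1 + 0 = 1)
F(C, m) = 2*C (F(C, m) = 1*C + C = C + C = 2*C)
P(k) = 3*k² (P(k) = k*(k + 2*k) = k*(3*k) = 3*k²)
P(-76) - (81 + r(4)*21) = 3*(-76)² - (81 - 2*21) = 3*5776 - (81 - 42) = 17328 - 1*39 = 17328 - 39 = 17289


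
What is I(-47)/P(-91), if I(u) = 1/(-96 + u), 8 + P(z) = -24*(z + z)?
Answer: -1/623480 ≈ -1.6039e-6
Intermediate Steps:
P(z) = -8 - 48*z (P(z) = -8 - 24*(z + z) = -8 - 48*z)
I(-47)/P(-91) = 1/((-96 - 47)*(-8 - 48*(-91))) = 1/((-143)*(-8 + 4368)) = -1/143/4360 = -1/143*1/4360 = -1/623480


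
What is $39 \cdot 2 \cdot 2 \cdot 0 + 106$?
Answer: $106$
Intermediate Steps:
$39 \cdot 2 \cdot 2 \cdot 0 + 106 = 39 \cdot 4 \cdot 0 + 106 = 39 \cdot 0 + 106 = 0 + 106 = 106$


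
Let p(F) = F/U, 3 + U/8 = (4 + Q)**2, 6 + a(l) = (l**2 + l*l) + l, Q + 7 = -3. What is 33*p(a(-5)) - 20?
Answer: -121/8 ≈ -15.125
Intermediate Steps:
Q = -10 (Q = -7 - 3 = -10)
a(l) = -6 + l + 2*l**2 (a(l) = -6 + ((l**2 + l*l) + l) = -6 + ((l**2 + l**2) + l) = -6 + (2*l**2 + l) = -6 + (l + 2*l**2) = -6 + l + 2*l**2)
U = 264 (U = -24 + 8*(4 - 10)**2 = -24 + 8*(-6)**2 = -24 + 8*36 = -24 + 288 = 264)
p(F) = F/264
33*p(a(-5)) - 20 = 33*((-6 - 5 + 2*(-5)**2)/264) - 20 = 33*((-6 - 5 + 2*25)/264) - 20 = 33*((-6 - 5 + 50)/264) - 20 = 33*((1/264)*39) - 20 = 33*(13/88) - 20 = 39/8 - 20 = -121/8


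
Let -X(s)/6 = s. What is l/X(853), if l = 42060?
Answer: -7010/853 ≈ -8.2180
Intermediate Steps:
X(s) = -6*s
l/X(853) = 42060/((-6*853)) = 42060/(-5118) = 42060*(-1/5118) = -7010/853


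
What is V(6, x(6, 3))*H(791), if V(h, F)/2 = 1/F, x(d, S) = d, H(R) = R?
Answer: 791/3 ≈ 263.67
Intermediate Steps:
V(h, F) = 2/F
V(6, x(6, 3))*H(791) = (2/6)*791 = (2*(⅙))*791 = (⅓)*791 = 791/3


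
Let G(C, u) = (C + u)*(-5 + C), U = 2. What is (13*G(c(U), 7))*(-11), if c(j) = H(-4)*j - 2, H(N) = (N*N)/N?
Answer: -6435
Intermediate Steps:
H(N) = N (H(N) = N²/N = N)
c(j) = -2 - 4*j (c(j) = -4*j - 2 = -2 - 4*j)
G(C, u) = (-5 + C)*(C + u)
(13*G(c(U), 7))*(-11) = (13*((-2 - 4*2)² - 5*(-2 - 4*2) - 5*7 + (-2 - 4*2)*7))*(-11) = (13*((-2 - 8)² - 5*(-2 - 8) - 35 + (-2 - 8)*7))*(-11) = (13*((-10)² - 5*(-10) - 35 - 10*7))*(-11) = (13*(100 + 50 - 35 - 70))*(-11) = (13*45)*(-11) = 585*(-11) = -6435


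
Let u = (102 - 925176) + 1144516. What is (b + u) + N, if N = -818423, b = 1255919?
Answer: 656938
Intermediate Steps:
u = 219442 (u = -925074 + 1144516 = 219442)
(b + u) + N = (1255919 + 219442) - 818423 = 1475361 - 818423 = 656938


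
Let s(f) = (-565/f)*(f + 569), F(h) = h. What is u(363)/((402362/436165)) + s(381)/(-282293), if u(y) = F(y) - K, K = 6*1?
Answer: 16747489498271365/43275494881146 ≈ 387.00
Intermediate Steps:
K = 6
s(f) = -565*(569 + f)/f (s(f) = (-565/f)*(569 + f) = -565*(569 + f)/f)
u(y) = -6 + y (u(y) = y - 1*6 = y - 6 = -6 + y)
u(363)/((402362/436165)) + s(381)/(-282293) = (-6 + 363)/((402362/436165)) + (-565 - 321485/381)/(-282293) = 357/((402362*(1/436165))) + (-565 - 321485*1/381)*(-1/282293) = 357/(402362/436165) + (-565 - 321485/381)*(-1/282293) = 357*(436165/402362) - 536750/381*(-1/282293) = 155710905/402362 + 536750/107553633 = 16747489498271365/43275494881146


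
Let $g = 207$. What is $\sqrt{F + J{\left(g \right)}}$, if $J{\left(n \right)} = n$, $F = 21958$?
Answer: $\sqrt{22165} \approx 148.88$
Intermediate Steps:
$\sqrt{F + J{\left(g \right)}} = \sqrt{21958 + 207} = \sqrt{22165}$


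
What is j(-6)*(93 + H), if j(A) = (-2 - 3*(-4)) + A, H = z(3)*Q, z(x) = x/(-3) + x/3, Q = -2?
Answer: 372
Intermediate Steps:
z(x) = 0 (z(x) = x*(-⅓) + x*(⅓) = -x/3 + x/3 = 0)
H = 0 (H = 0*(-2) = 0)
j(A) = 10 + A (j(A) = (-2 + 12) + A = 10 + A)
j(-6)*(93 + H) = (10 - 6)*(93 + 0) = 4*93 = 372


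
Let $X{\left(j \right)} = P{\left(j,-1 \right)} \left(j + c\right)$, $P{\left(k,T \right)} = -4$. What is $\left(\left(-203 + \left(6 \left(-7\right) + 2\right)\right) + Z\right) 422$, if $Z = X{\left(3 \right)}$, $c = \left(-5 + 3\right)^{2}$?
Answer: $-114362$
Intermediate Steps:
$c = 4$ ($c = \left(-2\right)^{2} = 4$)
$X{\left(j \right)} = -16 - 4 j$ ($X{\left(j \right)} = - 4 \left(j + 4\right) = - 4 \left(4 + j\right) = -16 - 4 j$)
$Z = -28$ ($Z = -16 - 12 = -28$)
$\left(\left(-203 + \left(6 \left(-7\right) + 2\right)\right) + Z\right) 422 = \left(\left(-203 + \left(6 \left(-7\right) + 2\right)\right) - 28\right) 422 = \left(\left(-203 + \left(-42 + 2\right)\right) - 28\right) 422 = \left(\left(-203 - 40\right) - 28\right) 422 = \left(-243 - 28\right) 422 = \left(-271\right) 422 = -114362$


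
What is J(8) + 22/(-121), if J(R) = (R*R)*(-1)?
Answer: -706/11 ≈ -64.182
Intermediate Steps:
J(R) = -R² (J(R) = R²*(-1) = -R²)
J(8) + 22/(-121) = -1*8² + 22/(-121) = -1*64 + 22*(-1/121) = -64 - 2/11 = -706/11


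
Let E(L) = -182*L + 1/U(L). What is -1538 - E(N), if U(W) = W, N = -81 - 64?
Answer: -4049559/145 ≈ -27928.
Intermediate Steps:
N = -145
E(L) = 1/L - 182*L (E(L) = -182*L + 1/L = 1/L - 182*L)
-1538 - E(N) = -1538 - (1/(-145) - 182*(-145)) = -1538 - (-1/145 + 26390) = -1538 - 1*3826549/145 = -1538 - 3826549/145 = -4049559/145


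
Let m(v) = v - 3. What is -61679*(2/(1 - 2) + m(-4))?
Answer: 555111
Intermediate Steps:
m(v) = -3 + v
-61679*(2/(1 - 2) + m(-4)) = -61679*(2/(1 - 2) + (-3 - 4)) = -61679*(2/(-1) - 7) = -61679*(2*(-1) - 7) = -61679*(-2 - 7) = -61679*(-9) = 555111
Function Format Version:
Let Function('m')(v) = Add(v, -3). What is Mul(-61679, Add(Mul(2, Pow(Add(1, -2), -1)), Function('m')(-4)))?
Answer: 555111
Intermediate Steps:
Function('m')(v) = Add(-3, v)
Mul(-61679, Add(Mul(2, Pow(Add(1, -2), -1)), Function('m')(-4))) = Mul(-61679, Add(Mul(2, Pow(Add(1, -2), -1)), Add(-3, -4))) = Mul(-61679, Add(Mul(2, Pow(-1, -1)), -7)) = Mul(-61679, Add(Mul(2, -1), -7)) = Mul(-61679, Add(-2, -7)) = Mul(-61679, -9) = 555111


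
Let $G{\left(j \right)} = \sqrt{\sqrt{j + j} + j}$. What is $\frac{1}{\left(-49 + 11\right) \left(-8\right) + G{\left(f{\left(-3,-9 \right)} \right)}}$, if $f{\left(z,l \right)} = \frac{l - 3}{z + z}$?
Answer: $\frac{1}{306} \approx 0.003268$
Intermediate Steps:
$f{\left(z,l \right)} = \frac{-3 + l}{2 z}$
$G{\left(j \right)} = \sqrt{j + \sqrt{2} \sqrt{j}}$ ($G{\left(j \right)} = \sqrt{\sqrt{2 j} + j} = \sqrt{\sqrt{2} \sqrt{j} + j} = \sqrt{j + \sqrt{2} \sqrt{j}}$)
$\frac{1}{\left(-49 + 11\right) \left(-8\right) + G{\left(f{\left(-3,-9 \right)} \right)}} = \frac{1}{\left(-49 + 11\right) \left(-8\right) + \sqrt{\frac{-3 - 9}{2 \left(-3\right)} + \sqrt{2} \sqrt{\frac{-3 - 9}{2 \left(-3\right)}}}} = \frac{1}{\left(-38\right) \left(-8\right) + \sqrt{\frac{1}{2} \left(- \frac{1}{3}\right) \left(-12\right) + \sqrt{2} \sqrt{\frac{1}{2} \left(- \frac{1}{3}\right) \left(-12\right)}}} = \frac{1}{304 + \sqrt{2 + \sqrt{2} \sqrt{2}}} = \frac{1}{304 + \sqrt{2 + 2}} = \frac{1}{304 + \sqrt{4}} = \frac{1}{304 + 2} = \frac{1}{306}$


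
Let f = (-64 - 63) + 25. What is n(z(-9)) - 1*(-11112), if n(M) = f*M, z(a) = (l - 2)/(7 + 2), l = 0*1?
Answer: 33404/3 ≈ 11135.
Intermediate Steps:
l = 0
f = -102 (f = -127 + 25 = -102)
z(a) = -2/9 (z(a) = (0 - 2)/(7 + 2) = -2/9)
n(M) = -102*M
n(z(-9)) - 1*(-11112) = -102*(-2/9) - 1*(-11112) = 68/3 + 11112 = 33404/3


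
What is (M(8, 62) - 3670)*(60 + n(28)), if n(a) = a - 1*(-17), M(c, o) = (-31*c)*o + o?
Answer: -1993320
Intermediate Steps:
M(c, o) = o - 31*c*o (M(c, o) = -31*c*o + o = o - 31*c*o)
n(a) = 17 + a (n(a) = a + 17 = 17 + a)
(M(8, 62) - 3670)*(60 + n(28)) = (62*(1 - 31*8) - 3670)*(60 + (17 + 28)) = (62*(1 - 248) - 3670)*(60 + 45) = (62*(-247) - 3670)*105 = (-15314 - 3670)*105 = -18984*105 = -1993320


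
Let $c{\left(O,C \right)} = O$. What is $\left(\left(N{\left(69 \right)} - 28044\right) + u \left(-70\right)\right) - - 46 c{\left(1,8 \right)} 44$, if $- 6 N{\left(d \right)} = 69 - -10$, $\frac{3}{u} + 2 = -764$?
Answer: $- \frac{59823587}{2298} \approx -26033.0$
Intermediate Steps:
$u = - \frac{3}{766}$ ($u = \frac{3}{-2 - 764} = \frac{3}{-766} = 3 \left(- \frac{1}{766}\right) = - \frac{3}{766} \approx -0.0039164$)
$N{\left(d \right)} = - \frac{79}{6}$ ($N{\left(d \right)} = - \frac{69 - -10}{6} = - \frac{69 + 10}{6} = \left(- \frac{1}{6}\right) 79 = - \frac{79}{6}$)
$\left(\left(N{\left(69 \right)} - 28044\right) + u \left(-70\right)\right) - - 46 c{\left(1,8 \right)} 44 = \left(\left(- \frac{79}{6} - 28044\right) - - \frac{105}{383}\right) - \left(-46\right) 1 \cdot 44 = \left(- \frac{168343}{6} + \frac{105}{383}\right) - \left(-46\right) 44 = - \frac{64474739}{2298} - -2024 = - \frac{64474739}{2298} + 2024 = - \frac{59823587}{2298}$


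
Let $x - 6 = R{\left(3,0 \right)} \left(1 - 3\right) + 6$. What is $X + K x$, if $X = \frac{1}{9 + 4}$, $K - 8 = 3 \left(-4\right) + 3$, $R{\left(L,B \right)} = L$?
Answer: $- \frac{77}{13} \approx -5.9231$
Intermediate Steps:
$K = -1$ ($K = 8 + \left(3 \left(-4\right) + 3\right) = 8 + \left(-12 + 3\right) = 8 - 9 = -1$)
$x = 6$ ($x = 6 + \left(3 \left(1 - 3\right) + 6\right) = 6 + \left(3 \left(-2\right) + 6\right) = 6 + \left(-6 + 6\right) = 6 + 0 = 6$)
$X = \frac{1}{13} \approx 0.076923$
$X + K x = \frac{1}{13} - 6 = - \frac{77}{13}$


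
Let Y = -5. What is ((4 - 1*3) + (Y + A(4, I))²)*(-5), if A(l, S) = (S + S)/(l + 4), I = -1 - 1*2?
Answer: -2725/16 ≈ -170.31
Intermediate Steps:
I = -3 (I = -1 - 2 = -3)
A(l, S) = 2*S/(4 + l) (A(l, S) = (2*S)/(4 + l) = 2*S/(4 + l))
((4 - 1*3) + (Y + A(4, I))²)*(-5) = ((4 - 1*3) + (-5 + 2*(-3)/(4 + 4))²)*(-5) = ((4 - 3) + (-5 + 2*(-3)/8)²)*(-5) = (1 + (-5 + 2*(-3)*(⅛))²)*(-5) = (1 + (-5 - ¾)²)*(-5) = (1 + (-23/4)²)*(-5) = (1 + 529/16)*(-5) = (545/16)*(-5) = -2725/16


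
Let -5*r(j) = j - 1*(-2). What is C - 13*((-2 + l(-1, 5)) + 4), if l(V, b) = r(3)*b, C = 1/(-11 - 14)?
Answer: 974/25 ≈ 38.960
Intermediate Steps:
r(j) = -2/5 - j/5 (r(j) = -(j - 1*(-2))/5 = -(j + 2)/5 = -(2 + j)/5 = -2/5 - j/5)
C = -1/25 (C = 1/(-25) = -1/25 ≈ -0.040000)
l(V, b) = -b (l(V, b) = (-2/5 - 1/5*3)*b = (-2/5 - 3/5)*b = -b)
C - 13*((-2 + l(-1, 5)) + 4) = -1/25 - 13*((-2 - 1*5) + 4) = -1/25 - 13*((-2 - 5) + 4) = -1/25 - 13*(-7 + 4) = -1/25 - 13*(-3) = -1/25 + 39 = 974/25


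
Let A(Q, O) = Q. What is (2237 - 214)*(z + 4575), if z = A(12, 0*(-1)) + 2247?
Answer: 13825182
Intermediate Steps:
z = 2259 (z = 12 + 2247 = 2259)
(2237 - 214)*(z + 4575) = (2237 - 214)*(2259 + 4575) = 2023*6834 = 13825182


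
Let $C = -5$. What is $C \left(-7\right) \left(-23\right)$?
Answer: $-805$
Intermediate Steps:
$C \left(-7\right) \left(-23\right) = \left(-5\right) \left(-7\right) \left(-23\right) = 35 \left(-23\right) = -805$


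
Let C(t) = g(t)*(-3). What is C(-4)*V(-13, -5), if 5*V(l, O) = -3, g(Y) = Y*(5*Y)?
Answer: 144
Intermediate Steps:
g(Y) = 5*Y²
V(l, O) = -⅗ (V(l, O) = (⅕)*(-3) = -⅗)
C(t) = -15*t² (C(t) = (5*t²)*(-3) = -15*t²)
C(-4)*V(-13, -5) = -15*(-4)²*(-⅗) = -15*16*(-⅗) = -240*(-⅗) = 144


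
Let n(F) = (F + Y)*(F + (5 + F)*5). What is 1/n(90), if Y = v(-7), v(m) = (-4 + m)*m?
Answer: 1/94355 ≈ 1.0598e-5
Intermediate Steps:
v(m) = m*(-4 + m)
Y = 77 (Y = -7*(-4 - 7) = -7*(-11) = 77)
n(F) = (25 + 6*F)*(77 + F) (n(F) = (F + 77)*(F + (5 + F)*5) = (77 + F)*(F + (25 + 5*F)) = (77 + F)*(25 + 6*F) = (25 + 6*F)*(77 + F))
1/n(90) = 1/(1925 + 6*90² + 487*90) = 1/(1925 + 6*8100 + 43830) = 1/(1925 + 48600 + 43830) = 1/94355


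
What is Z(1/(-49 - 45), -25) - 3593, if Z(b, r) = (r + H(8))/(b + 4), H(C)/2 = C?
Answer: -449407/125 ≈ -3595.3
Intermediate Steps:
H(C) = 2*C
Z(b, r) = (16 + r)/(4 + b) (Z(b, r) = (r + 2*8)/(b + 4) = (r + 16)/(4 + b) = (16 + r)/(4 + b))
Z(1/(-49 - 45), -25) - 3593 = (16 - 25)/(4 + 1/(-49 - 45)) - 3593 = -9/(4 + 1/(-94)) - 3593 = -9/(4 - 1/94) - 3593 = -9/(375/94) - 3593 = (94/375)*(-9) - 3593 = -282/125 - 3593 = -449407/125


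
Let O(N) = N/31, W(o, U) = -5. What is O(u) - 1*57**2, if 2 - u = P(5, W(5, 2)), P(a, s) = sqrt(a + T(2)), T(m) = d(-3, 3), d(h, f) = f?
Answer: -100717/31 - 2*sqrt(2)/31 ≈ -3249.0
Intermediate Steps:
T(m) = 3
P(a, s) = sqrt(3 + a) (P(a, s) = sqrt(a + 3) = sqrt(3 + a))
u = 2 - 2*sqrt(2) (u = 2 - sqrt(3 + 5) = 2 - sqrt(8) = 2 - 2*sqrt(2) ≈ -0.82843)
O(N) = N/31 (O(N) = N*(1/31) = N/31)
O(u) - 1*57**2 = (2 - 2*sqrt(2))/31 - 1*57**2 = (2/31 - 2*sqrt(2)/31) - 1*3249 = (2/31 - 2*sqrt(2)/31) - 3249 = -100717/31 - 2*sqrt(2)/31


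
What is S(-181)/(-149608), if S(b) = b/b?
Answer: -1/149608 ≈ -6.6841e-6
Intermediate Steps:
S(b) = 1
S(-181)/(-149608) = 1/(-149608) = 1*(-1/149608) = -1/149608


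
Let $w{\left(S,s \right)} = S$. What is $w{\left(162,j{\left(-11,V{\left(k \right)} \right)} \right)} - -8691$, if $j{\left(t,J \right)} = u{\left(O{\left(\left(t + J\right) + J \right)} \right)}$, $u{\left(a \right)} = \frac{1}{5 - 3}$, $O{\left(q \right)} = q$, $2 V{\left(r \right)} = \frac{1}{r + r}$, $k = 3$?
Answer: $8853$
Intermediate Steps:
$V{\left(r \right)} = \frac{1}{4 r}$ ($V{\left(r \right)} = \frac{1}{2 \left(r + r\right)} = \frac{1}{2 \cdot 2 r} = \frac{\frac{1}{2} \frac{1}{r}}{2} = \frac{1}{4 r}$)
$u{\left(a \right)} = \frac{1}{2}$
$j{\left(t,J \right)} = \frac{1}{2}$
$w{\left(162,j{\left(-11,V{\left(k \right)} \right)} \right)} - -8691 = 162 - -8691 = 162 + 8691 = 8853$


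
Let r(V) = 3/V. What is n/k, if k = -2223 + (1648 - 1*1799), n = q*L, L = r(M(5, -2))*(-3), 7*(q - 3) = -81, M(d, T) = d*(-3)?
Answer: 18/8309 ≈ 0.0021663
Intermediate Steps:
M(d, T) = -3*d
q = -60/7 (q = 3 + (1/7)*(-81) = 3 - 81/7 = -60/7 ≈ -8.5714)
L = 3/5 (L = (3/((-3*5)))*(-3) = (3/(-15))*(-3) = (3*(-1/15))*(-3) = -1/5*(-3) = 3/5 ≈ 0.60000)
n = -36/7 (n = -60/7*3/5 = -36/7 ≈ -5.1429)
k = -2374 (k = -2223 + (1648 - 1799) = -2223 - 151 = -2374)
n/k = -36/7/(-2374) = -36/7*(-1/2374) = 18/8309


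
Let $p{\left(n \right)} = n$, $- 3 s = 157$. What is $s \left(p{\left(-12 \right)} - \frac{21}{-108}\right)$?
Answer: $\frac{66725}{108} \approx 617.82$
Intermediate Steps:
$s = - \frac{157}{3}$ ($s = \left(- \frac{1}{3}\right) 157 = - \frac{157}{3} \approx -52.333$)
$s \left(p{\left(-12 \right)} - \frac{21}{-108}\right) = - \frac{157 \left(-12 - \frac{21}{-108}\right)}{3} = - \frac{157 \left(-12 - - \frac{7}{36}\right)}{3} = - \frac{157 \left(-12 + \frac{7}{36}\right)}{3} = \left(- \frac{157}{3}\right) \left(- \frac{425}{36}\right) = \frac{66725}{108}$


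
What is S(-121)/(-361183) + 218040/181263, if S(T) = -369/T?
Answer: 138100962517/114808156661 ≈ 1.2029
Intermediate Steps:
S(-121)/(-361183) + 218040/181263 = -369/(-121)/(-361183) + 218040/181263 = -369*(-1/121)*(-1/361183) + 218040*(1/181263) = (369/121)*(-1/361183) + 3160/2627 = -369/43703143 + 3160/2627 = 138100962517/114808156661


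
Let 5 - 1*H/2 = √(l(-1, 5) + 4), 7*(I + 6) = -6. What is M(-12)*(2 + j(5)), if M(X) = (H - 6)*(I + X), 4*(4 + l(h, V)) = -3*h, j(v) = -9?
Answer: 528 - 132*√3 ≈ 299.37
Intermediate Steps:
l(h, V) = -4 - 3*h/4 (l(h, V) = -4 + (-3*h)/4 = -4 - 3*h/4)
I = -48/7 (I = -6 + (⅐)*(-6) = -6 - 6/7 = -48/7 ≈ -6.8571)
H = 10 - √3 (H = 10 - 2*√((-4 - ¾*(-1)) + 4) = 10 - 2*√((-4 + ¾) + 4) = 10 - 2*√(-13/4 + 4) = 10 - √3 ≈ 8.2679)
M(X) = (4 - √3)*(-48/7 + X) (M(X) = ((10 - √3) - 6)*(-48/7 + X) = (4 - √3)*(-48/7 + X))
M(-12)*(2 + j(5)) = (-192/7 + 4*(-12) + 48*√3/7 - 1*(-12)*√3)*(2 - 9) = (-192/7 - 48 + 48*√3/7 + 12*√3)*(-7) = (-528/7 + 132*√3/7)*(-7) = 528 - 132*√3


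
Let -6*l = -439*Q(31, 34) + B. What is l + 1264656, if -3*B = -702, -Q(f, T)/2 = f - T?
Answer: 1265056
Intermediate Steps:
Q(f, T) = -2*f + 2*T (Q(f, T) = -2*(f - T) = -2*f + 2*T)
B = 234 (B = -⅓*(-702) = 234)
l = 400 (l = -(-439*(-2*31 + 2*34) + 234)/6 = -(-439*(-62 + 68) + 234)/6 = -(-439*6 + 234)/6 = -(-2634 + 234)/6 = -⅙*(-2400) = 400)
l + 1264656 = 400 + 1264656 = 1265056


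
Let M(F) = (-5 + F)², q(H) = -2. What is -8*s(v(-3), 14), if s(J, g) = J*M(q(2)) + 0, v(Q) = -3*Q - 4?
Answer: -1960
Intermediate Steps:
v(Q) = -4 - 3*Q
s(J, g) = 49*J (s(J, g) = J*(-5 - 2)² + 0 = J*(-7)² + 0 = J*49 + 0 = 49*J + 0 = 49*J)
-8*s(v(-3), 14) = -392*(-4 - 3*(-3)) = -392*(-4 + 9) = -392*5 = -8*245 = -1960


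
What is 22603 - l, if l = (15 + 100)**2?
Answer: 9378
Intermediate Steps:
l = 13225 (l = 115**2 = 13225)
22603 - l = 22603 - 1*13225 = 22603 - 13225 = 9378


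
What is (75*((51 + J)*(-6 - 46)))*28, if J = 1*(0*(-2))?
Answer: -5569200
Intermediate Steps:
J = 0 (J = 1*0 = 0)
(75*((51 + J)*(-6 - 46)))*28 = (75*((51 + 0)*(-6 - 46)))*28 = (75*(51*(-52)))*28 = (75*(-2652))*28 = -198900*28 = -5569200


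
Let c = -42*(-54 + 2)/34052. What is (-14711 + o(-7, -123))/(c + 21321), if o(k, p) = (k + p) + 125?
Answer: -125277308/181506219 ≈ -0.69021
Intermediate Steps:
c = 546/8513 (c = -42*(-52)*(1/34052) = 2184*(1/34052) = 546/8513 ≈ 0.064137)
o(k, p) = 125 + k + p
(-14711 + o(-7, -123))/(c + 21321) = (-14711 + (125 - 7 - 123))/(546/8513 + 21321) = (-14711 - 5)/(181506219/8513) = -14716*8513/181506219 = -125277308/181506219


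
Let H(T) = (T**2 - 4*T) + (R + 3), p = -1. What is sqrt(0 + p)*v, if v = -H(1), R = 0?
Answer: 0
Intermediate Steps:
H(T) = 3 + T**2 - 4*T (H(T) = (T**2 - 4*T) + (0 + 3) = (T**2 - 4*T) + 3 = 3 + T**2 - 4*T)
v = 0 (v = -(3 + 1**2 - 4*1) = -(3 + 1 - 4) = -1*0 = 0)
sqrt(0 + p)*v = sqrt(0 - 1)*0 = sqrt(-1)*0 = I*0 = 0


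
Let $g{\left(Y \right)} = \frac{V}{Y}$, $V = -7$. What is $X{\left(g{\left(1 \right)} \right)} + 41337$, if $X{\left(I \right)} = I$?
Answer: $41330$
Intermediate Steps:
$g{\left(Y \right)} = - \frac{7}{Y}$
$X{\left(g{\left(1 \right)} \right)} + 41337 = - \frac{7}{1} + 41337 = \left(-7\right) 1 + 41337 = -7 + 41337 = 41330$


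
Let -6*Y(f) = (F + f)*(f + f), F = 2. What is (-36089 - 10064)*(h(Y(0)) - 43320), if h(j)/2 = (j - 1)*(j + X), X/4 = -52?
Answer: 1980148312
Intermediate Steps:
X = -208 (X = 4*(-52) = -208)
Y(f) = -f*(2 + f)/3 (Y(f) = -(2 + f)*(f + f)/6 = -(2 + f)*2*f/6 = -f*(2 + f)/3)
h(j) = 2*(-1 + j)*(-208 + j) (h(j) = 2*((j - 1)*(j - 208)) = 2*((-1 + j)*(-208 + j)) = 2*(-1 + j)*(-208 + j))
(-36089 - 10064)*(h(Y(0)) - 43320) = (-36089 - 10064)*((416 - (-418)*0*(2 + 0)/3 + 2*(-⅓*0*(2 + 0))²) - 43320) = -46153*((416 - (-418)*0*2/3 + 2*(-⅓*0*2)²) - 43320) = -46153*((416 - 418*0 + 2*0²) - 43320) = -46153*((416 + 0 + 2*0) - 43320) = -46153*((416 + 0 + 0) - 43320) = -46153*(416 - 43320) = -46153*(-42904) = 1980148312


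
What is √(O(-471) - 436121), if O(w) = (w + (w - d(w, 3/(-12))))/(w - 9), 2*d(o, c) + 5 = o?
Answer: I*√98126895/15 ≈ 660.39*I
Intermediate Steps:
d(o, c) = -5/2 + o/2
O(w) = (5/2 + 3*w/2)/(-9 + w) (O(w) = (w + (w - (-5/2 + w/2)))/(w - 9) = (w + (w + (5/2 - w/2)))/(-9 + w) = (w + (5/2 + w/2))/(-9 + w) = (5/2 + 3*w/2)/(-9 + w))
√(O(-471) - 436121) = √((5 + 3*(-471))/(2*(-9 - 471)) - 436121) = √((½)*(5 - 1413)/(-480) - 436121) = √((½)*(-1/480)*(-1408) - 436121) = √(22/15 - 436121) = √(-6541793/15) = I*√98126895/15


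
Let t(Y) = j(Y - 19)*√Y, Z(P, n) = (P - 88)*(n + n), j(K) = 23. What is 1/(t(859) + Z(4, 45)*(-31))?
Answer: 234360/54924155189 - 23*√859/54924155189 ≈ 4.2547e-6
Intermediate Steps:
Z(P, n) = 2*n*(-88 + P) (Z(P, n) = (-88 + P)*(2*n) = 2*n*(-88 + P))
t(Y) = 23*√Y
1/(t(859) + Z(4, 45)*(-31)) = 1/(23*√859 + (2*45*(-88 + 4))*(-31)) = 1/(23*√859 + (2*45*(-84))*(-31)) = 1/(23*√859 - 7560*(-31)) = 1/(23*√859 + 234360) = 1/(234360 + 23*√859)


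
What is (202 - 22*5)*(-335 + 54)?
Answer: -25852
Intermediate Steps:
(202 - 22*5)*(-335 + 54) = (202 - 110)*(-281) = 92*(-281) = -25852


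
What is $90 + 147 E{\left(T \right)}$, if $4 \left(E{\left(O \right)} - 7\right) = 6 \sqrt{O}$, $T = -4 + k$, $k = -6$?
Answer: $1119 + \frac{441 i \sqrt{10}}{2} \approx 1119.0 + 697.28 i$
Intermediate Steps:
$T = -10$ ($T = -4 - 6 = -10$)
$E{\left(O \right)} = 7 + \frac{3 \sqrt{O}}{2}$ ($E{\left(O \right)} = 7 + \frac{6 \sqrt{O}}{4} = 7 + \frac{3 \sqrt{O}}{2}$)
$90 + 147 E{\left(T \right)} = 90 + 147 \left(7 + \frac{3 \sqrt{-10}}{2}\right) = 90 + 147 \left(7 + \frac{3 i \sqrt{10}}{2}\right) = 90 + \left(1029 + \frac{441 i \sqrt{10}}{2}\right) = 1119 + \frac{441 i \sqrt{10}}{2}$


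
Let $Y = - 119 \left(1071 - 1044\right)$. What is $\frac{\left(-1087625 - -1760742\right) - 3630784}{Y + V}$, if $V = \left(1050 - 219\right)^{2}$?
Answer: $- \frac{985889}{229116} \approx -4.303$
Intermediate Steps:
$Y = -3213$ ($Y = \left(-119\right) 27 = -3213$)
$V = 690561$ ($V = 831^{2} = 690561$)
$\frac{\left(-1087625 - -1760742\right) - 3630784}{Y + V} = \frac{\left(-1087625 - -1760742\right) - 3630784}{-3213 + 690561} = \frac{\left(-1087625 + 1760742\right) - 3630784}{687348} = \left(673117 - 3630784\right) \frac{1}{687348} = \left(-2957667\right) \frac{1}{687348} = - \frac{985889}{229116}$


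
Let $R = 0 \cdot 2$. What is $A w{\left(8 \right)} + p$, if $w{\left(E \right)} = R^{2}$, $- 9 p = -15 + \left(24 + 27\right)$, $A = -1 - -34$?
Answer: $-4$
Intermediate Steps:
$A = 33$ ($A = -1 + 34 = 33$)
$R = 0$
$p = -4$ ($p = - \frac{-15 + \left(24 + 27\right)}{9} = - \frac{-15 + 51}{9} = \left(- \frac{1}{9}\right) 36 = -4$)
$w{\left(E \right)} = 0$ ($w{\left(E \right)} = 0^{2} = 0$)
$A w{\left(8 \right)} + p = 33 \cdot 0 - 4 = 0 - 4 = -4$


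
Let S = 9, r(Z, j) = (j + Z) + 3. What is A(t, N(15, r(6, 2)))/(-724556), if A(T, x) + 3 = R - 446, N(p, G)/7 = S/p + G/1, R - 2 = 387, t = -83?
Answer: 15/181139 ≈ 8.2809e-5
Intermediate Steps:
r(Z, j) = 3 + Z + j (r(Z, j) = (Z + j) + 3 = 3 + Z + j)
R = 389 (R = 2 + 387 = 389)
N(p, G) = 7*G + 63/p (N(p, G) = 7*(9/p + G/1) = 7*(9/p + G*1) = 7*(9/p + G) = 7*(G + 9/p) = 7*G + 63/p)
A(T, x) = -60 (A(T, x) = -3 + (389 - 446) = -3 - 57 = -60)
A(t, N(15, r(6, 2)))/(-724556) = -60/(-724556) = -60*(-1/724556) = 15/181139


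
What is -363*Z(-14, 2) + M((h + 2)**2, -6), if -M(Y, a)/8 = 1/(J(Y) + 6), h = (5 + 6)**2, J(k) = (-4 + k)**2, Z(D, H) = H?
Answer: -166083848114/228765631 ≈ -726.00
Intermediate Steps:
h = 121 (h = 11**2 = 121)
M(Y, a) = -8/(6 + (-4 + Y)**2) (M(Y, a) = -8/((-4 + Y)**2 + 6) = -8/(6 + (-4 + Y)**2))
-363*Z(-14, 2) + M((h + 2)**2, -6) = -363*2 - 8/(6 + (-4 + (121 + 2)**2)**2) = -726 - 8/(6 + (-4 + 123**2)**2) = -726 - 8/(6 + (-4 + 15129)**2) = -726 - 8/(6 + 15125**2) = -726 - 8/(6 + 228765625) = -726 - 8/228765631 = -166083848114/228765631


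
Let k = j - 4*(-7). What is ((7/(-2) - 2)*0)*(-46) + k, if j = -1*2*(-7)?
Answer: 42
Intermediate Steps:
j = 14 (j = -2*(-7) = 14)
k = 42 (k = 14 - 4*(-7) = 14 + 28 = 42)
((7/(-2) - 2)*0)*(-46) + k = ((7/(-2) - 2)*0)*(-46) + 42 = ((7*(-½) - 2)*0)*(-46) + 42 = ((-7/2 - 2)*0)*(-46) + 42 = -11/2*0*(-46) + 42 = 0*(-46) + 42 = 0 + 42 = 42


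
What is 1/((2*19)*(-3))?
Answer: -1/114 ≈ -0.0087719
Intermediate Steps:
1/((2*19)*(-3)) = 1/(38*(-3)) = 1/(-114) = -1/114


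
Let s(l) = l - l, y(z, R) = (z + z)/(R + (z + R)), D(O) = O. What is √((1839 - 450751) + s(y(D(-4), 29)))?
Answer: 4*I*√28057 ≈ 670.01*I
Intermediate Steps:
y(z, R) = 2*z/(z + 2*R) (y(z, R) = (2*z)/(R + (R + z)) = (2*z)/(z + 2*R) = 2*z/(z + 2*R))
s(l) = 0
√((1839 - 450751) + s(y(D(-4), 29))) = √((1839 - 450751) + 0) = √(-448912 + 0) = √(-448912) = 4*I*√28057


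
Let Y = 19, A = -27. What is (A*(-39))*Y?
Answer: 20007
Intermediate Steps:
(A*(-39))*Y = -27*(-39)*19 = 1053*19 = 20007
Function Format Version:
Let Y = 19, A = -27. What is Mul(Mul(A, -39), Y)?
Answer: 20007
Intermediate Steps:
Mul(Mul(A, -39), Y) = Mul(Mul(-27, -39), 19) = Mul(1053, 19) = 20007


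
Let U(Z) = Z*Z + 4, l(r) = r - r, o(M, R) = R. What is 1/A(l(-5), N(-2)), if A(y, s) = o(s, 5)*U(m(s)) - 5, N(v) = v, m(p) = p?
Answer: 1/35 ≈ 0.028571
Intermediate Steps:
l(r) = 0
U(Z) = 4 + Z² (U(Z) = Z² + 4 = 4 + Z²)
A(y, s) = 15 + 5*s² (A(y, s) = 5*(4 + s²) - 5 = (20 + 5*s²) - 5 = 15 + 5*s²)
1/A(l(-5), N(-2)) = 1/(15 + 5*(-2)²) = 1/(15 + 5*4) = 1/(15 + 20) = 1/35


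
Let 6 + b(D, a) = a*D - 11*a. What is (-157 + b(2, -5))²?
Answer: 13924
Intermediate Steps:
b(D, a) = -6 - 11*a + D*a (b(D, a) = -6 + (a*D - 11*a) = -6 + (D*a - 11*a) = -6 + (-11*a + D*a) = -6 - 11*a + D*a)
(-157 + b(2, -5))² = (-157 + (-6 - 11*(-5) + 2*(-5)))² = (-157 + (-6 + 55 - 10))² = (-157 + 39)² = (-118)² = 13924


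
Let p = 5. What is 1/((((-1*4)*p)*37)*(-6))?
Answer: 1/4440 ≈ 0.00022523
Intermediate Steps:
1/((((-1*4)*p)*37)*(-6)) = 1/(((-1*4*5)*37)*(-6)) = 1/((-4*5*37)*(-6)) = 1/(-20*37*(-6)) = 1/(-740*(-6)) = 1/4440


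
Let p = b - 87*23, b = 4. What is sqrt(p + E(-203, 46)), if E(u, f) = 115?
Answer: I*sqrt(1882) ≈ 43.382*I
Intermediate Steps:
p = -1997 (p = 4 - 87*23 = 4 - 2001 = -1997)
sqrt(p + E(-203, 46)) = sqrt(-1997 + 115) = sqrt(-1882) = I*sqrt(1882)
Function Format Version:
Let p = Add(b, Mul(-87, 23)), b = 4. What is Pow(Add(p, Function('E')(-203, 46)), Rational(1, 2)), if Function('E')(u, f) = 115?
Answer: Mul(I, Pow(1882, Rational(1, 2))) ≈ Mul(43.382, I)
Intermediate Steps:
p = -1997 (p = Add(4, Mul(-87, 23)) = Add(4, -2001) = -1997)
Pow(Add(p, Function('E')(-203, 46)), Rational(1, 2)) = Pow(Add(-1997, 115), Rational(1, 2)) = Pow(-1882, Rational(1, 2)) = Mul(I, Pow(1882, Rational(1, 2)))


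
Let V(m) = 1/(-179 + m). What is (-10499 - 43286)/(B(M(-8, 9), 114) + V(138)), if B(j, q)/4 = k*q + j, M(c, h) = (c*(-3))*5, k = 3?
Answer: -2205185/75767 ≈ -29.105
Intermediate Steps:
M(c, h) = -15*c (M(c, h) = -3*c*5 = -15*c)
B(j, q) = 4*j + 12*q (B(j, q) = 4*(3*q + j) = 4*(j + 3*q) = 4*j + 12*q)
(-10499 - 43286)/(B(M(-8, 9), 114) + V(138)) = (-10499 - 43286)/((4*(-15*(-8)) + 12*114) + 1/(-179 + 138)) = -53785/((4*120 + 1368) + 1/(-41)) = -53785/((480 + 1368) - 1/41) = -53785/(1848 - 1/41) = -53785/75767/41 = -53785*41/75767 = -2205185/75767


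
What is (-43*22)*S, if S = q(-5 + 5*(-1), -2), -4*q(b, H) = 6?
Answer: 1419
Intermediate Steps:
q(b, H) = -3/2 (q(b, H) = -¼*6 = -3/2)
S = -3/2 ≈ -1.5000
(-43*22)*S = -43*22*(-3/2) = -946*(-3/2) = 1419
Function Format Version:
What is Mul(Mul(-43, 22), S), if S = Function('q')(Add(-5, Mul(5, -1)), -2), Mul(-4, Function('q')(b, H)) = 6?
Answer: 1419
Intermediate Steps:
Function('q')(b, H) = Rational(-3, 2) (Function('q')(b, H) = Mul(Rational(-1, 4), 6) = Rational(-3, 2))
S = Rational(-3, 2) ≈ -1.5000
Mul(Mul(-43, 22), S) = Mul(Mul(-43, 22), Rational(-3, 2)) = Mul(-946, Rational(-3, 2)) = 1419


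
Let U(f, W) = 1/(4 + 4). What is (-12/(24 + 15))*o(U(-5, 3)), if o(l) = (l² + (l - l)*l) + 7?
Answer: -449/208 ≈ -2.1587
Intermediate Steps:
U(f, W) = ⅛ (U(f, W) = 1/8 = ⅛)
o(l) = 7 + l² (o(l) = (l² + 0*l) + 7 = (l² + 0) + 7 = l² + 7 = 7 + l²)
(-12/(24 + 15))*o(U(-5, 3)) = (-12/(24 + 15))*(7 + (⅛)²) = (-12/39)*(7 + 1/64) = ((1/39)*(-12))*(449/64) = -4/13*449/64 = -449/208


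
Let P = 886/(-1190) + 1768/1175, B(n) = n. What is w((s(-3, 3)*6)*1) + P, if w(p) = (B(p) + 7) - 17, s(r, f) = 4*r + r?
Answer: -13876213/139825 ≈ -99.240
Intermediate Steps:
s(r, f) = 5*r
P = 106287/139825 (P = 886*(-1/1190) + 1768*(1/1175) = -443/595 + 1768/1175 = 106287/139825 ≈ 0.76014)
w(p) = -10 + p (w(p) = (p + 7) - 17 = (7 + p) - 17 = -10 + p)
w((s(-3, 3)*6)*1) + P = (-10 + ((5*(-3))*6)*1) + 106287/139825 = (-10 - 15*6*1) + 106287/139825 = (-10 - 90*1) + 106287/139825 = (-10 - 90) + 106287/139825 = -100 + 106287/139825 = -13876213/139825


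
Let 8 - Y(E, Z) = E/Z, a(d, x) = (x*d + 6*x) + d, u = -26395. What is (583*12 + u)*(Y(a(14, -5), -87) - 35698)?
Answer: 60236145284/87 ≈ 6.9237e+8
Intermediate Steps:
a(d, x) = d + 6*x + d*x (a(d, x) = (d*x + 6*x) + d = (6*x + d*x) + d = d + 6*x + d*x)
Y(E, Z) = 8 - E/Z
(583*12 + u)*(Y(a(14, -5), -87) - 35698) = (583*12 - 26395)*((8 - 1*(14 + 6*(-5) + 14*(-5))/(-87)) - 35698) = (6996 - 26395)*((8 - 1*(14 - 30 - 70)*(-1/87)) - 35698) = -19399*((8 - 1*(-86)*(-1/87)) - 35698) = -19399*((8 - 86/87) - 35698) = -19399*(610/87 - 35698) = -19399*(-3105116/87) = 60236145284/87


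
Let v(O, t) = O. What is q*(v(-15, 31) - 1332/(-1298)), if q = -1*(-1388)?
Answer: -12587772/649 ≈ -19396.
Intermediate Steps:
q = 1388
q*(v(-15, 31) - 1332/(-1298)) = 1388*(-15 - 1332/(-1298)) = 1388*(-15 - 1332*(-1/1298)) = 1388*(-15 + 666/649) = 1388*(-9069/649) = -12587772/649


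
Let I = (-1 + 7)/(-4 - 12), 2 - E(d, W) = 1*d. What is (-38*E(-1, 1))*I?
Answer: 171/4 ≈ 42.750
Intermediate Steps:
E(d, W) = 2 - d
I = -3/8 (I = 6/(-16) = 6*(-1/16) = -3/8 ≈ -0.37500)
(-38*E(-1, 1))*I = -38*(2 - 1*(-1))*(-3/8) = -38*(2 + 1)*(-3/8) = -38*3*(-3/8) = -114*(-3/8) = 171/4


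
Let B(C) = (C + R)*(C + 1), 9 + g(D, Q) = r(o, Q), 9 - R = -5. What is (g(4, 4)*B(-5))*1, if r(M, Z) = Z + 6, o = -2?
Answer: -36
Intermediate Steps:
R = 14 (R = 9 - 1*(-5) = 9 + 5 = 14)
r(M, Z) = 6 + Z
g(D, Q) = -3 + Q (g(D, Q) = -9 + (6 + Q) = -3 + Q)
B(C) = (1 + C)*(14 + C) (B(C) = (C + 14)*(C + 1) = (14 + C)*(1 + C) = (1 + C)*(14 + C))
(g(4, 4)*B(-5))*1 = ((-3 + 4)*(14 + (-5)² + 15*(-5)))*1 = (1*(14 + 25 - 75))*1 = (1*(-36))*1 = -36*1 = -36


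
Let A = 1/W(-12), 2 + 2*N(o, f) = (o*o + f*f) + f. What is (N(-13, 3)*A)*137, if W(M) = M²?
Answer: 24523/288 ≈ 85.149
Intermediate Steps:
N(o, f) = -1 + f/2 + f²/2 + o²/2 (N(o, f) = -1 + ((o*o + f*f) + f)/2 = -1 + ((o² + f²) + f)/2 = -1 + ((f² + o²) + f)/2 = -1 + (f + f² + o²)/2 = -1 + (f/2 + f²/2 + o²/2) = -1 + f/2 + f²/2 + o²/2)
A = 1/144 (A = 1/((-12)²) = 1/144 ≈ 0.0069444)
(N(-13, 3)*A)*137 = ((-1 + (½)*3 + (½)*3² + (½)*(-13)²)*(1/144))*137 = ((-1 + 3/2 + (½)*9 + (½)*169)*(1/144))*137 = ((-1 + 3/2 + 9/2 + 169/2)*(1/144))*137 = ((179/2)*(1/144))*137 = (179/288)*137 = 24523/288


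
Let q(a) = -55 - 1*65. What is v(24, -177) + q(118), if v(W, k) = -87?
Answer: -207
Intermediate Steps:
q(a) = -120 (q(a) = -55 - 65 = -120)
v(24, -177) + q(118) = -87 - 120 = -207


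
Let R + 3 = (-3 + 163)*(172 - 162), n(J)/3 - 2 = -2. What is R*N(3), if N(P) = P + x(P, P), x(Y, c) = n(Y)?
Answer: 4791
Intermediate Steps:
n(J) = 0 (n(J) = 6 + 3*(-2) = 6 - 6 = 0)
x(Y, c) = 0
R = 1597 (R = -3 + (-3 + 163)*(172 - 162) = -3 + 160*10 = -3 + 1600 = 1597)
N(P) = P (N(P) = P + 0 = P)
R*N(3) = 1597*3 = 4791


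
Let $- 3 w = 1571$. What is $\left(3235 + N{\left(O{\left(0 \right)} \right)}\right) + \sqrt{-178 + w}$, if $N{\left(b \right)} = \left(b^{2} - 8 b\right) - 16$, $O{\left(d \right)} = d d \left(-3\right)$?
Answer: $3219 + \frac{i \sqrt{6315}}{3} \approx 3219.0 + 26.489 i$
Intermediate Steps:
$w = - \frac{1571}{3}$ ($w = \left(- \frac{1}{3}\right) 1571 = - \frac{1571}{3} \approx -523.67$)
$O{\left(d \right)} = - 3 d^{2}$ ($O{\left(d \right)} = d^{2} \left(-3\right) = - 3 d^{2}$)
$N{\left(b \right)} = -16 + b^{2} - 8 b$
$\left(3235 + N{\left(O{\left(0 \right)} \right)}\right) + \sqrt{-178 + w} = \left(3235 - \left(16 + 0 + 8 \left(-3\right) 0^{2}\right)\right) + \sqrt{-178 - \frac{1571}{3}} = \left(3235 - \left(16 + 0 + 8 \left(-3\right) 0\right)\right) + \sqrt{- \frac{2105}{3}} = \left(3235 - \left(16 - 0^{2}\right)\right) + \frac{i \sqrt{6315}}{3} = \left(3235 + \left(-16 + 0 + 0\right)\right) + \frac{i \sqrt{6315}}{3} = \left(3235 - 16\right) + \frac{i \sqrt{6315}}{3} = 3219 + \frac{i \sqrt{6315}}{3}$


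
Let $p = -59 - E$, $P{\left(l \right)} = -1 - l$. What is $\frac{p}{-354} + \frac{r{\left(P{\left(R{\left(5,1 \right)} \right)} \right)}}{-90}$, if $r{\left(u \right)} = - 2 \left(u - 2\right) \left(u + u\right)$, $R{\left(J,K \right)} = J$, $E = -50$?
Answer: $\frac{3821}{1770} \approx 2.1588$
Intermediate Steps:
$r{\left(u \right)} = - 4 u \left(-2 + u\right)$ ($r{\left(u \right)} = - 2 \left(-2 + u\right) 2 u = - 2 \cdot 2 u \left(-2 + u\right) = - 4 u \left(-2 + u\right)$)
$p = -9$ ($p = -59 - -50 = -59 + 50 = -9$)
$\frac{p}{-354} + \frac{r{\left(P{\left(R{\left(5,1 \right)} \right)} \right)}}{-90} = - \frac{9}{-354} + \frac{4 \left(-1 - 5\right) \left(2 - \left(-1 - 5\right)\right)}{-90} = \left(-9\right) \left(- \frac{1}{354}\right) + 4 \left(-1 - 5\right) \left(2 - \left(-1 - 5\right)\right) \left(- \frac{1}{90}\right) = \frac{3}{118} + 4 \left(-6\right) \left(2 - -6\right) \left(- \frac{1}{90}\right) = \frac{3}{118} + 4 \left(-6\right) \left(2 + 6\right) \left(- \frac{1}{90}\right) = \frac{3}{118} + 4 \left(-6\right) 8 \left(- \frac{1}{90}\right) = \frac{3}{118} - - \frac{32}{15} = \frac{3}{118} + \frac{32}{15} = \frac{3821}{1770}$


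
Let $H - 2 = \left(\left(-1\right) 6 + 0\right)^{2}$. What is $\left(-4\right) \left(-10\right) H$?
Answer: $1520$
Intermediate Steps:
$H = 38$ ($H = 2 + \left(\left(-1\right) 6 + 0\right)^{2} = 2 + \left(-6 + 0\right)^{2} = 2 + \left(-6\right)^{2} = 2 + 36 = 38$)
$\left(-4\right) \left(-10\right) H = \left(-4\right) \left(-10\right) 38 = 40 \cdot 38 = 1520$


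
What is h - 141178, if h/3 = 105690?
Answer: 175892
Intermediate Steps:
h = 317070 (h = 3*105690 = 317070)
h - 141178 = 317070 - 141178 = 175892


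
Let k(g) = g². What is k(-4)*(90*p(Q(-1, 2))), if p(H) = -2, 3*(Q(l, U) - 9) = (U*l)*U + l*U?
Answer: -2880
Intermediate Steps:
Q(l, U) = 9 + U*l/3 + l*U²/3 (Q(l, U) = 9 + ((U*l)*U + l*U)/3 = 9 + (l*U² + U*l)/3 = 9 + (U*l + l*U²)/3 = 9 + (U*l/3 + l*U²/3) = 9 + U*l/3 + l*U²/3)
k(-4)*(90*p(Q(-1, 2))) = (-4)²*(90*(-2)) = 16*(-180) = -2880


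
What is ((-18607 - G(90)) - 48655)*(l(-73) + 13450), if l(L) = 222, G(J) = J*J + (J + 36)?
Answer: -1032071936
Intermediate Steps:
G(J) = 36 + J + J² (G(J) = J² + (36 + J) = 36 + J + J²)
((-18607 - G(90)) - 48655)*(l(-73) + 13450) = ((-18607 - (36 + 90 + 90²)) - 48655)*(222 + 13450) = ((-18607 - (36 + 90 + 8100)) - 48655)*13672 = ((-18607 - 1*8226) - 48655)*13672 = ((-18607 - 8226) - 48655)*13672 = (-26833 - 48655)*13672 = -75488*13672 = -1032071936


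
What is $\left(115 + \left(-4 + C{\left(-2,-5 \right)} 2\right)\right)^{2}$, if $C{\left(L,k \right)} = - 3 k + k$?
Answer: $17161$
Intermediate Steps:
$C{\left(L,k \right)} = - 2 k$
$\left(115 + \left(-4 + C{\left(-2,-5 \right)} 2\right)\right)^{2} = \left(115 - \left(4 - \left(-2\right) \left(-5\right) 2\right)\right)^{2} = \left(115 + \left(-4 + 10 \cdot 2\right)\right)^{2} = \left(115 + \left(-4 + 20\right)\right)^{2} = \left(115 + 16\right)^{2} = 131^{2} = 17161$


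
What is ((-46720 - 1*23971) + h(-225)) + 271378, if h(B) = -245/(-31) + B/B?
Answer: 6221573/31 ≈ 2.0070e+5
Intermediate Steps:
h(B) = 276/31 (h(B) = -245*(-1/31) + 1 = 245/31 + 1 = 276/31)
((-46720 - 1*23971) + h(-225)) + 271378 = ((-46720 - 1*23971) + 276/31) + 271378 = ((-46720 - 23971) + 276/31) + 271378 = (-70691 + 276/31) + 271378 = -2191145/31 + 271378 = 6221573/31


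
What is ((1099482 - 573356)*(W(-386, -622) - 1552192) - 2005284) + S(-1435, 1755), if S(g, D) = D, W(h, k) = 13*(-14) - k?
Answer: -816419076281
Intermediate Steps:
W(h, k) = -182 - k
((1099482 - 573356)*(W(-386, -622) - 1552192) - 2005284) + S(-1435, 1755) = ((1099482 - 573356)*((-182 - 1*(-622)) - 1552192) - 2005284) + 1755 = (526126*((-182 + 622) - 1552192) - 2005284) + 1755 = (526126*(440 - 1552192) - 2005284) + 1755 = (526126*(-1551752) - 2005284) + 1755 = (-816417072752 - 2005284) + 1755 = -816419078036 + 1755 = -816419076281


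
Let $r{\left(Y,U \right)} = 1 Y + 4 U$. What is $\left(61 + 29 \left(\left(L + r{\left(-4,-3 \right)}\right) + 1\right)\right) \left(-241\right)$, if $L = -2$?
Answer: $104112$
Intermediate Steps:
$r{\left(Y,U \right)} = Y + 4 U$
$\left(61 + 29 \left(\left(L + r{\left(-4,-3 \right)}\right) + 1\right)\right) \left(-241\right) = \left(61 + 29 \left(\left(-2 + \left(-4 + 4 \left(-3\right)\right)\right) + 1\right)\right) \left(-241\right) = \left(61 + 29 \left(\left(-2 - 16\right) + 1\right)\right) \left(-241\right) = \left(61 + 29 \left(-18 + 1\right)\right) \left(-241\right) = \left(61 + 29 \left(-17\right)\right) \left(-241\right) = \left(61 - 493\right) \left(-241\right) = \left(-432\right) \left(-241\right) = 104112$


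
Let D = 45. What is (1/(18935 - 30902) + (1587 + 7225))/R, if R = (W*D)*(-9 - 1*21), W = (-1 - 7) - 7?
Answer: 105453203/242331750 ≈ 0.43516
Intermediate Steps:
W = -15 (W = -8 - 7 = -15)
R = 20250 (R = (-15*45)*(-9 - 1*21) = -675*(-9 - 21) = -675*(-30) = 20250)
(1/(18935 - 30902) + (1587 + 7225))/R = (1/(18935 - 30902) + (1587 + 7225))/20250 = (1/(-11967) + 8812)*(1/20250) = (-1/11967 + 8812)*(1/20250) = (105453203/11967)*(1/20250) = 105453203/242331750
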